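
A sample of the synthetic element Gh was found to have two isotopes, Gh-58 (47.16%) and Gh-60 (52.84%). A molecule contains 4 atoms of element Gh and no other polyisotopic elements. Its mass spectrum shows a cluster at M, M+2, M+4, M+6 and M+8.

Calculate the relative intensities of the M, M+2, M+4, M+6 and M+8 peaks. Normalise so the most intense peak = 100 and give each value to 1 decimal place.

Each Gh atom is independently Gh-58 (p = 0.4716) or Gh-60 (q = 0.5284); the cluster is the binomial expansion (p + q)^4.
P(M) = 0.4716^4 = 0.049465
P(M+2) = 4 × 0.4716^3 × 0.5284^1 = 0.221689
P(M+4) = 6 × 0.4716^2 × 0.5284^2 = 0.372584
P(M+6) = 4 × 0.4716^1 × 0.5284^3 = 0.278306
P(M+8) = 0.5284^4 = 0.077956
The M+4 peak is largest (0.372584); scaling to 100 gives 13.3 : 59.5 : 100.0 : 74.7 : 20.9.

13.3 : 59.5 : 100.0 : 74.7 : 20.9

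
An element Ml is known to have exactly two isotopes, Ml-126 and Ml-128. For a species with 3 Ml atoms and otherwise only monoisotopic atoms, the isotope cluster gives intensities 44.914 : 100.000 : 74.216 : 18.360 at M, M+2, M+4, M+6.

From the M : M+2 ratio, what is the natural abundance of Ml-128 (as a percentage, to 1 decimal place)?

Write p for the Ml-126 fraction. I(M+2)/I(M) = [C(3,1)·p^2·(1−p)] / p^3 = 3·(1−p)/p = 100.000/44.914 = 2.2265
(1−p)/p = 2.2265/3 = 0.7422  ⇒  p = 1/(1 + 0.7422) = 0.5740
Ml-126: 57.4%, Ml-128: 42.6%.

42.6%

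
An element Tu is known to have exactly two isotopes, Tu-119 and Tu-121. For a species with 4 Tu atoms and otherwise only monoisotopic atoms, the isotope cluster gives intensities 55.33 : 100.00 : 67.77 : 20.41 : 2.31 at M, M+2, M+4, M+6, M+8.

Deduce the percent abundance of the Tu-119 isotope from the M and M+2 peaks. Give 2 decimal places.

Let p = fractional abundance of Tu-119. I(M+2)/I(M) = [C(4,1)·p^3·(1−p)] / p^4 = 4·(1−p)/p = 100.00/55.33 = 1.8073
(1−p)/p = 1.8073/4 = 0.4518  ⇒  p = 1/(1 + 0.4518) = 0.6888
Tu-119: 68.88%, Tu-121: 31.12%.

68.88%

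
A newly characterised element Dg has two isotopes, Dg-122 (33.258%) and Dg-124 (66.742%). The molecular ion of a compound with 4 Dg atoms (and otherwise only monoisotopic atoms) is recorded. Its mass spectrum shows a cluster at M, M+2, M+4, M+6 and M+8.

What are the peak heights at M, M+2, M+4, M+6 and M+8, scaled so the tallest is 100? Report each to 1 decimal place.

3.1 : 24.8 : 74.7 : 100.0 : 50.2

The 4 Dg atoms are independent, so intensities follow the terms of (0.33258 + 0.66742)^4.
P(M) = 0.33258^4 = 0.012234
P(M+2) = 4 × 0.33258^3 × 0.66742^1 = 0.098208
P(M+4) = 6 × 0.33258^2 × 0.66742^2 = 0.295626
P(M+6) = 4 × 0.33258^1 × 0.66742^3 = 0.395507
P(M+8) = 0.66742^4 = 0.198425
The M+6 peak is largest (0.395507); scaling to 100 gives 3.1 : 24.8 : 74.7 : 100.0 : 50.2.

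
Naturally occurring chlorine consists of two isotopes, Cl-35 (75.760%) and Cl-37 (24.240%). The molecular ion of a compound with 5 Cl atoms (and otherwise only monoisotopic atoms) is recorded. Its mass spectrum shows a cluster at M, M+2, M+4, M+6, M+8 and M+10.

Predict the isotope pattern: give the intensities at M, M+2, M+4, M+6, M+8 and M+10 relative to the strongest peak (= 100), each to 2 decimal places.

62.51 : 100.00 : 63.99 : 20.47 : 3.28 : 0.21

Each Cl atom is independently Cl-35 (p = 0.75760) or Cl-37 (q = 0.24240); the cluster is the binomial expansion (p + q)^5.
P(M) = 0.75760^5 = 0.249574
P(M+2) = 5 × 0.75760^4 × 0.24240^1 = 0.399266
P(M+4) = 10 × 0.75760^3 × 0.24240^2 = 0.255497
P(M+6) = 10 × 0.75760^2 × 0.24240^3 = 0.081748
P(M+8) = 5 × 0.75760^1 × 0.24240^4 = 0.013078
P(M+10) = 0.24240^5 = 0.000837
The M+2 peak is largest (0.399266); scaling to 100 gives 62.51 : 100.00 : 63.99 : 20.47 : 3.28 : 0.21.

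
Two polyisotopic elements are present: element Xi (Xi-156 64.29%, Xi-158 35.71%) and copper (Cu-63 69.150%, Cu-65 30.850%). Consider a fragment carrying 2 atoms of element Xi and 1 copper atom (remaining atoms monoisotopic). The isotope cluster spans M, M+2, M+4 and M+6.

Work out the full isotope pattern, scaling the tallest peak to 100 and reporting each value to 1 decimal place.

64.2 : 100.0 : 51.6 : 8.8

Element Xi pattern (n=2): 0.41332041 : 0.45915918 : 0.12752041
Copper pattern (n=1): 0.6915 : 0.3085
Convolve the two distributions (both contribute in 2-u steps):
  M: 0.41332041×0.6915 = 0.285811
  M+2: 0.41332041×0.3085 + 0.45915918×0.6915 = 0.445018
  M+4: 0.45915918×0.3085 + 0.12752041×0.6915 = 0.229831
  M+6: 0.12752041×0.3085 = 0.039340
Scale to base peak (0.445018) = 100: 64.2 : 100.0 : 51.6 : 8.8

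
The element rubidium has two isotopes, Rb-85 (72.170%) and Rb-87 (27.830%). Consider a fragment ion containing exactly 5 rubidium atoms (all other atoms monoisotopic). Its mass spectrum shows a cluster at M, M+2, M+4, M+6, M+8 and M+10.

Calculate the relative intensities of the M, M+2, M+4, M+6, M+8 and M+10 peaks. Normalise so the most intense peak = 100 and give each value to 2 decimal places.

Expanding (0.72170 + 0.27830)^5:
P(M) = 0.72170^5 = 0.195787
P(M+2) = 5 × 0.72170^4 × 0.27830^1 = 0.377494
P(M+4) = 10 × 0.72170^3 × 0.27830^2 = 0.291136
P(M+6) = 10 × 0.72170^2 × 0.27830^3 = 0.112267
P(M+8) = 5 × 0.72170^1 × 0.27830^4 = 0.021646
P(M+10) = 0.27830^5 = 0.001669
The M+2 peak is largest (0.377494); scaling to 100 gives 51.86 : 100.00 : 77.12 : 29.74 : 5.73 : 0.44.

51.86 : 100.00 : 77.12 : 29.74 : 5.73 : 0.44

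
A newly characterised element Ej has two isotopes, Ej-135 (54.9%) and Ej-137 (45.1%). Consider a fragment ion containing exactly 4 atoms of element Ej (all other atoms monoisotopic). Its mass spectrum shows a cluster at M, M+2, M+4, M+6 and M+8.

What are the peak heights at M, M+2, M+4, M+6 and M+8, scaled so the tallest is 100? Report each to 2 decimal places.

24.70 : 81.15 : 100.00 : 54.77 : 11.25

Each Ej atom is independently Ej-135 (p = 0.549) or Ej-137 (q = 0.451); the cluster is the binomial expansion (p + q)^4.
P(M) = 0.549^4 = 0.090843
P(M+2) = 4 × 0.549^3 × 0.451^1 = 0.298506
P(M+4) = 6 × 0.549^2 × 0.451^2 = 0.367832
P(M+6) = 4 × 0.549^1 × 0.451^3 = 0.201448
P(M+8) = 0.451^4 = 0.041372
The M+4 peak is largest (0.367832); scaling to 100 gives 24.70 : 81.15 : 100.00 : 54.77 : 11.25.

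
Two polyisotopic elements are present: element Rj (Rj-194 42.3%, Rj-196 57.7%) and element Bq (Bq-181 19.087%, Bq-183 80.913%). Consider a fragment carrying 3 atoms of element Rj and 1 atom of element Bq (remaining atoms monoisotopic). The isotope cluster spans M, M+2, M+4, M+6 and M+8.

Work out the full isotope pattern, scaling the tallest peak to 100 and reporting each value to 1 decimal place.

Element Rj pattern (n=3): 0.07568697 : 0.3097261 : 0.4224869 : 0.19210003
Element Bq pattern (n=1): 0.19087 : 0.80913
Convolve the two distributions (both contribute in 2-u steps):
  M: 0.07568697×0.19087 = 0.014446
  M+2: 0.07568697×0.80913 + 0.3097261×0.19087 = 0.120358
  M+4: 0.3097261×0.80913 + 0.4224869×0.19087 = 0.331249
  M+6: 0.4224869×0.80913 + 0.19210003×0.19087 = 0.378513
  M+8: 0.19210003×0.80913 = 0.155434
Scale to base peak (0.378513) = 100: 3.8 : 31.8 : 87.5 : 100.0 : 41.1

3.8 : 31.8 : 87.5 : 100.0 : 41.1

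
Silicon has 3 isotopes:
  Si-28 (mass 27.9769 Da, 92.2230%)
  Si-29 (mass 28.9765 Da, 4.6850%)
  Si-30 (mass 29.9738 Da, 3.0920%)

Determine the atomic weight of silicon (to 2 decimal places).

Ar = Σ fᵢ·mᵢ = 0.922230 × 27.9769 + 0.046850 × 28.9765 + 0.030920 × 29.9738
= 25.80114 + 1.35755 + 0.92679 = 28.08548 Da

28.09 Da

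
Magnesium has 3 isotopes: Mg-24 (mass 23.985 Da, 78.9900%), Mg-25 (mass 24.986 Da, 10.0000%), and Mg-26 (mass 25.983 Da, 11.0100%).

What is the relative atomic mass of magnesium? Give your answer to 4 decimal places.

Average mass = Σ (abundance × isotope mass) = 0.789900 × 23.985 + 0.100000 × 24.986 + 0.110100 × 25.983
= 18.94575 + 2.49860 + 2.86073 = 24.30508 Da

24.3051 Da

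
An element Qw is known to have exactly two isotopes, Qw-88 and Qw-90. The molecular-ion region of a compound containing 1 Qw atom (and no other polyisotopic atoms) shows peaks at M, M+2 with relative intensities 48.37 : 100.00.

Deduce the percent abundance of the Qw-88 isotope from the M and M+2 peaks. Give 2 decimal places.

32.60%

Write p for the Qw-88 fraction. I(M+2)/I(M) = [C(1,1)·p^0·(1−p)] / p^1 = 1·(1−p)/p = 100.00/48.37 = 2.0674
(1−p)/p = 2.0674/1 = 2.0674  ⇒  p = 1/(1 + 2.0674) = 0.3260
Qw-88: 32.60%, Qw-90: 67.40%.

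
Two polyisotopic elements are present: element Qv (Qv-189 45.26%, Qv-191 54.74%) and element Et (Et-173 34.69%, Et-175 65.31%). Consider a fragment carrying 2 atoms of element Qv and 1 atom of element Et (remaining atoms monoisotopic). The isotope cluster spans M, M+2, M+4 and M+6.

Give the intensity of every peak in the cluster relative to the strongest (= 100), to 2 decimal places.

Element Qv pattern (n=2): 0.20484676 : 0.49550648 : 0.29964676
Element Et pattern (n=1): 0.3469 : 0.6531
Convolve the two distributions (both contribute in 2-u steps):
  M: 0.20484676×0.3469 = 0.071061
  M+2: 0.20484676×0.6531 + 0.49550648×0.3469 = 0.305677
  M+4: 0.49550648×0.6531 + 0.29964676×0.3469 = 0.427563
  M+6: 0.29964676×0.6531 = 0.195699
Scale to base peak (0.427563) = 100: 16.62 : 71.49 : 100.00 : 45.77

16.62 : 71.49 : 100.00 : 45.77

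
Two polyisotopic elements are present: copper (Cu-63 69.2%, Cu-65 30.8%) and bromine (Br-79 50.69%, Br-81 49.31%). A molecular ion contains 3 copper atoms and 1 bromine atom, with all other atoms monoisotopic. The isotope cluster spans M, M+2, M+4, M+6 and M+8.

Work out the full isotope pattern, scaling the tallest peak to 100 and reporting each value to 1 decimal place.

Copper pattern (n=3): 0.33137389 : 0.44247034 : 0.19693766 : 0.02921811
Bromine pattern (n=1): 0.5069 : 0.4931
Convolve the two distributions (both contribute in 2-u steps):
  M: 0.33137389×0.5069 = 0.167973
  M+2: 0.33137389×0.4931 + 0.44247034×0.5069 = 0.387689
  M+4: 0.44247034×0.4931 + 0.19693766×0.5069 = 0.318010
  M+6: 0.19693766×0.4931 + 0.02921811×0.5069 = 0.111921
  M+8: 0.02921811×0.4931 = 0.014407
Scale to base peak (0.387689) = 100: 43.3 : 100.0 : 82.0 : 28.9 : 3.7

43.3 : 100.0 : 82.0 : 28.9 : 3.7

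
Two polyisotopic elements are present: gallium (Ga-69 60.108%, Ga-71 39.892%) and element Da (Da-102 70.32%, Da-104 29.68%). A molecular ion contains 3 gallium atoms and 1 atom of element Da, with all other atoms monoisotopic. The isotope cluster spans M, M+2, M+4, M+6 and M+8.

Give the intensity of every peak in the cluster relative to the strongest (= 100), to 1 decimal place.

Gallium pattern (n=3): 0.2171685 : 0.432386 : 0.2869625 : 0.063483
Element Da pattern (n=1): 0.7032 : 0.2968
Convolve the two distributions (both contribute in 2-u steps):
  M: 0.2171685×0.7032 = 0.152713
  M+2: 0.2171685×0.2968 + 0.432386×0.7032 = 0.368509
  M+4: 0.432386×0.2968 + 0.2869625×0.7032 = 0.330124
  M+6: 0.2869625×0.2968 + 0.063483×0.7032 = 0.129812
  M+8: 0.063483×0.2968 = 0.018842
Scale to base peak (0.368509) = 100: 41.4 : 100.0 : 89.6 : 35.2 : 5.1

41.4 : 100.0 : 89.6 : 35.2 : 5.1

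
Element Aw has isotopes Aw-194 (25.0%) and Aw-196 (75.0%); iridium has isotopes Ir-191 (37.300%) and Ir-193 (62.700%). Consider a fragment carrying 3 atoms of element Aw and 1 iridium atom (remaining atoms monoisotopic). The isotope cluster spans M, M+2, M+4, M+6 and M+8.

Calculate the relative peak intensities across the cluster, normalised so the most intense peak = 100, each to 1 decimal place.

1.4 : 14.8 : 58.2 : 100.0 : 62.7

Element Aw pattern (n=3): 0.015625 : 0.140625 : 0.421875 : 0.421875
Iridium pattern (n=1): 0.3730 : 0.6270
Convolve the two distributions (both contribute in 2-u steps):
  M: 0.015625×0.3730 = 0.005828
  M+2: 0.015625×0.6270 + 0.140625×0.3730 = 0.062250
  M+4: 0.140625×0.6270 + 0.421875×0.3730 = 0.245531
  M+6: 0.421875×0.6270 + 0.421875×0.3730 = 0.421875
  M+8: 0.421875×0.6270 = 0.264516
Scale to base peak (0.421875) = 100: 1.4 : 14.8 : 58.2 : 100.0 : 62.7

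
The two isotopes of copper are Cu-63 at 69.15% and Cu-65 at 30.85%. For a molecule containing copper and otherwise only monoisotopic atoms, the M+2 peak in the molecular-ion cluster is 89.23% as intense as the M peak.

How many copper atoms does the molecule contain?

2

With n Cu atoms, P(M+2)/P(M) = C(n,1)·p^(n−1)q / p^n = n·q/p = n · 0.3085/0.6915.
n = 0.8923 × 0.6915/0.3085 = 2.00 ≈ 2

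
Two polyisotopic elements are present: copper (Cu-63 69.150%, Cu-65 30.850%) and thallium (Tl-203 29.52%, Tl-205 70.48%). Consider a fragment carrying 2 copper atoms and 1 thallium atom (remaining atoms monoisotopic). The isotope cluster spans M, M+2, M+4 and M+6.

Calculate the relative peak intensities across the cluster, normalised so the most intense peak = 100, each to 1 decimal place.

30.5 : 100.0 : 71.0 : 14.5

Copper pattern (n=2): 0.47817225 : 0.4266555 : 0.09517225
Thallium pattern (n=1): 0.2952 : 0.7048
Convolve the two distributions (both contribute in 2-u steps):
  M: 0.47817225×0.2952 = 0.141156
  M+2: 0.47817225×0.7048 + 0.4266555×0.2952 = 0.462965
  M+4: 0.4266555×0.7048 + 0.09517225×0.2952 = 0.328802
  M+6: 0.09517225×0.7048 = 0.067077
Scale to base peak (0.462965) = 100: 30.5 : 100.0 : 71.0 : 14.5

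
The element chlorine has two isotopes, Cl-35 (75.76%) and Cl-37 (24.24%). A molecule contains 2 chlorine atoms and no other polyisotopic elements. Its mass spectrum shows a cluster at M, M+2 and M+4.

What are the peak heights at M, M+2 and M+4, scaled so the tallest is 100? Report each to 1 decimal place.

100.0 : 64.0 : 10.2

The 2 Cl atoms are independent, so intensities follow the terms of (0.7576 + 0.2424)^2.
P(M) = 0.7576^2 = 0.573958
P(M+2) = 2 × 0.7576^1 × 0.2424^1 = 0.367284
P(M+4) = 0.2424^2 = 0.058758
The M peak is largest (0.573958); scaling to 100 gives 100.0 : 64.0 : 10.2.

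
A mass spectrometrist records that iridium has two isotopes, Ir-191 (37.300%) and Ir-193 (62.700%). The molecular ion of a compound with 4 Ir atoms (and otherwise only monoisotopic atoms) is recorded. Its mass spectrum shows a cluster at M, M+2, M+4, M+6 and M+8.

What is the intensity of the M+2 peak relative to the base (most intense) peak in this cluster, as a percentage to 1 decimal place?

Term probabilities: M 0.0194, M+2 0.1302, M+4 0.3282, M+6 0.3678, M+8 0.1546. Base peak = M+6.
P(M+6) = C(4,3) × 0.37300^1 × 0.62700^3 = 4 × 0.3730 × 0.24649188 = 0.367766 (base)
P(M+2) = C(4,1) × 0.37300^3 × 0.62700^1 = 4 × 0.05189512 × 0.6270 = 0.130153
Relative intensity = 0.130153 / 0.367766 × 100 = 35.4

35.4%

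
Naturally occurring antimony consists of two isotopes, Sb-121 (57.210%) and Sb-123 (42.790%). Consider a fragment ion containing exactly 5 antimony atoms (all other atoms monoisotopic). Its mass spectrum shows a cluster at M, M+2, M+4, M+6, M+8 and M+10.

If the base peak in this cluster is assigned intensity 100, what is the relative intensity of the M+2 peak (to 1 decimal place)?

66.8

Binomial terms of (0.57210 + 0.42790)^5: M 0.0613, M+2 0.2292, M+4 0.3428, M+6 0.2564, M+8 0.0959, M+10 0.0143 → M+4 is the base peak.
P(M+4) = C(5,2) × 0.57210^3 × 0.42790^2 = 10 × 0.18724742 × 0.18309841 = 0.342847 (base)
P(M+2) = C(5,1) × 0.57210^4 × 0.42790^1 = 5 × 0.10712425 × 0.4279 = 0.229192
Relative intensity = 0.229192 / 0.342847 × 100 = 66.8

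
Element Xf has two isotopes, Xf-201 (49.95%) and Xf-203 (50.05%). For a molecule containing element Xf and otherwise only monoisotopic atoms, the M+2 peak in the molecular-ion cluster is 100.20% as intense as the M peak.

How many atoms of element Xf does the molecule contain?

1

For n independent Xf atoms, I(M+2)/I(M) = n · (abundance Xf-203) / (abundance Xf-201) = n · 0.5005/0.4995.
n = 1.0020 × 0.4995/0.5005 = 1.00 ≈ 1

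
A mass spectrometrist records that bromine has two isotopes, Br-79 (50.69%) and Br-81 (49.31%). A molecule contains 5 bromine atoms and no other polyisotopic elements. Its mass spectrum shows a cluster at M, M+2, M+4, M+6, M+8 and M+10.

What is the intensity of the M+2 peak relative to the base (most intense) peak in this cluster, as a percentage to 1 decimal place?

51.4%

Binomial terms of (0.5069 + 0.4931)^5: M 0.0335, M+2 0.1628, M+4 0.3167, M+6 0.3081, M+8 0.1498, M+10 0.0292 → M+4 is the base peak.
P(M+4) = C(5,2) × 0.5069^3 × 0.4931^2 = 10 × 0.13024674 × 0.24314761 = 0.316692 (base)
P(M+2) = C(5,1) × 0.5069^4 × 0.4931^1 = 5 × 0.06602207 × 0.4931 = 0.162777
Relative intensity = 0.162777 / 0.316692 × 100 = 51.4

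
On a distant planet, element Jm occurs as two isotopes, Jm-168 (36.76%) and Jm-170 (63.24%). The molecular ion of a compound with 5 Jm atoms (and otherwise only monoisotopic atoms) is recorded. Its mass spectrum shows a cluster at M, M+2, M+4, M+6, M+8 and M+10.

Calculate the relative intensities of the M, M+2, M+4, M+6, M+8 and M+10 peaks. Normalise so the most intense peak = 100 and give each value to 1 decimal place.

Expanding (0.3676 + 0.6324)^5:
P(M) = 0.3676^5 = 0.006712
P(M+2) = 5 × 0.3676^4 × 0.6324^1 = 0.057738
P(M+4) = 10 × 0.3676^3 × 0.6324^2 = 0.198660
P(M+6) = 10 × 0.3676^2 × 0.6324^3 = 0.341764
P(M+8) = 5 × 0.3676^1 × 0.6324^4 = 0.293977
P(M+10) = 0.6324^5 = 0.101148
The M+6 peak is largest (0.341764); scaling to 100 gives 2.0 : 16.9 : 58.1 : 100.0 : 86.0 : 29.6.

2.0 : 16.9 : 58.1 : 100.0 : 86.0 : 29.6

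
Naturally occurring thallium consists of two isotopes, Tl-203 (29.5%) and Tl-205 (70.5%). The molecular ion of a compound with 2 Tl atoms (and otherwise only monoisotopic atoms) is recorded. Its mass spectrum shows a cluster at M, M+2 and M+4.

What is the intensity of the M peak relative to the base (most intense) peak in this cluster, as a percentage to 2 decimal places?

Term probabilities: M 0.0870, M+2 0.4160, M+4 0.4970. Base peak = M+4.
P(M+4) = C(2,2) × 0.295^0 × 0.705^2 = 1 × 1.0000 × 0.497025 = 0.497025 (base)
P(M) = C(2,0) × 0.295^2 × 0.705^0 = 1 × 0.087025 × 1.0000 = 0.087025
Relative intensity = 0.087025 / 0.497025 × 100 = 17.51

17.51%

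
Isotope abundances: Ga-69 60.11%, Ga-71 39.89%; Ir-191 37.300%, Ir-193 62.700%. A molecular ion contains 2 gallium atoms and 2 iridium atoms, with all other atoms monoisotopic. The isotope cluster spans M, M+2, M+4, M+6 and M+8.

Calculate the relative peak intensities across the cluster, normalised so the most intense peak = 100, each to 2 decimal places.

Gallium pattern (n=2): 0.36132121 : 0.47955758 : 0.15912121
Iridium pattern (n=2): 0.139129 : 0.467742 : 0.393129
Convolve the two distributions (both contribute in 2-u steps):
  M: 0.36132121×0.139129 = 0.050270
  M+2: 0.36132121×0.467742 + 0.47955758×0.139129 = 0.235725
  M+4: 0.36132121×0.393129 + 0.47955758×0.467742 + 0.15912121×0.139129 = 0.388493
  M+6: 0.47955758×0.393129 + 0.15912121×0.467742 = 0.262956
  M+8: 0.15912121×0.393129 = 0.062555
Scale to base peak (0.388493) = 100: 12.94 : 60.68 : 100.00 : 67.69 : 16.10

12.94 : 60.68 : 100.00 : 67.69 : 16.10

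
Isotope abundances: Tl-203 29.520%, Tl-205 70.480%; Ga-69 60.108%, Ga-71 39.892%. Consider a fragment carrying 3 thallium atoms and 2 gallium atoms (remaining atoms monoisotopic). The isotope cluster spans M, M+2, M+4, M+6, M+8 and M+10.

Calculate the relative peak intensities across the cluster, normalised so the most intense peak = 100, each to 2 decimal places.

Thallium pattern (n=3): 0.02572463 : 0.18425524 : 0.43991564 : 0.35010449
Gallium pattern (n=2): 0.36129717 : 0.47956567 : 0.15913717
Convolve the two distributions (both contribute in 2-u steps):
  M: 0.02572463×0.36129717 = 0.009294
  M+2: 0.02572463×0.47956567 + 0.18425524×0.36129717 = 0.078908
  M+4: 0.02572463×0.15913717 + 0.18425524×0.47956567 + 0.43991564×0.36129717 = 0.251397
  M+6: 0.18425524×0.15913717 + 0.43991564×0.47956567 + 0.35010449×0.36129717 = 0.366782
  M+8: 0.43991564×0.15913717 + 0.35010449×0.47956567 = 0.237905
  M+10: 0.35010449×0.15913717 = 0.055715
Scale to base peak (0.366782) = 100: 2.53 : 21.51 : 68.54 : 100.00 : 64.86 : 15.19

2.53 : 21.51 : 68.54 : 100.00 : 64.86 : 15.19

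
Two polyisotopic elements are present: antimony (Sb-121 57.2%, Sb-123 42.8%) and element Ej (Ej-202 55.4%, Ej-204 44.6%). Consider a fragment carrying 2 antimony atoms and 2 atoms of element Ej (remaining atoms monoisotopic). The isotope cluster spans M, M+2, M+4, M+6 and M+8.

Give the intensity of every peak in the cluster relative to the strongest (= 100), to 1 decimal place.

27.6 : 85.9 : 100.0 : 51.7 : 10.0

Antimony pattern (n=2): 0.327184 : 0.489632 : 0.183184
Element Ej pattern (n=2): 0.306916 : 0.494168 : 0.198916
Convolve the two distributions (both contribute in 2-u steps):
  M: 0.327184×0.306916 = 0.100418
  M+2: 0.327184×0.494168 + 0.489632×0.306916 = 0.311960
  M+4: 0.327184×0.198916 + 0.489632×0.494168 + 0.183184×0.306916 = 0.363265
  M+6: 0.489632×0.198916 + 0.183184×0.494168 = 0.187919
  M+8: 0.183184×0.198916 = 0.036438
Scale to base peak (0.363265) = 100: 27.6 : 85.9 : 100.0 : 51.7 : 10.0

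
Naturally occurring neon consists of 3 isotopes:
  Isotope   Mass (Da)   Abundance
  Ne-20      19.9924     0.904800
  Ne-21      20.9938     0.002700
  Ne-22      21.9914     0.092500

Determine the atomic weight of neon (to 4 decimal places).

20.1800 Da

Average mass = Σ (abundance × isotope mass) = 0.904800 × 19.9924 + 0.002700 × 20.9938 + 0.092500 × 21.9914
= 18.08912 + 0.05668 + 2.03420 = 20.18000 Da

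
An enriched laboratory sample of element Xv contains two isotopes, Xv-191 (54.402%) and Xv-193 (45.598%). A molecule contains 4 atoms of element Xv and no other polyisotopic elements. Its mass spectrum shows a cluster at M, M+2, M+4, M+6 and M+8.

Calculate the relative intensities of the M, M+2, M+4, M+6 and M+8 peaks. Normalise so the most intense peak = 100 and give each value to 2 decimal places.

23.72 : 79.54 : 100.00 : 55.88 : 11.71

The 4 Xv atoms are independent, so intensities follow the terms of (0.54402 + 0.45598)^4.
P(M) = 0.54402^4 = 0.087591
P(M+2) = 4 × 0.54402^3 × 0.45598^1 = 0.293664
P(M+4) = 6 × 0.54402^2 × 0.45598^2 = 0.369209
P(M+6) = 4 × 0.54402^1 × 0.45598^3 = 0.206306
P(M+8) = 0.45598^4 = 0.043230
The M+4 peak is largest (0.369209); scaling to 100 gives 23.72 : 79.54 : 100.00 : 55.88 : 11.71.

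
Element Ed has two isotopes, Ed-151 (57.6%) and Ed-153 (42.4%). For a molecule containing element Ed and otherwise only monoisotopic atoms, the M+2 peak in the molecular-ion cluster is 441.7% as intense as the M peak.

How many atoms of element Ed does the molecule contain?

For n independent Ed atoms, I(M+2)/I(M) = n · (abundance Ed-153) / (abundance Ed-151) = n · 0.424/0.576.
n = 4.417 × 0.576/0.424 = 6.00 ≈ 6

6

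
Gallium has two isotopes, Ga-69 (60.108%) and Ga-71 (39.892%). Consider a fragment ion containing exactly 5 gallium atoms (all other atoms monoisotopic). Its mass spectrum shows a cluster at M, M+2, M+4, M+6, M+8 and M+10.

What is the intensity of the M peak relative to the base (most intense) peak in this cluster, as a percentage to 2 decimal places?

22.70%

Binomial terms of (0.60108 + 0.39892)^5: M 0.0785, M+2 0.2604, M+4 0.3456, M+6 0.2294, M+8 0.0761, M+10 0.0101 → M+4 is the base peak.
P(M+4) = C(5,2) × 0.60108^3 × 0.39892^2 = 10 × 0.2171685 × 0.15913717 = 0.345596 (base)
P(M) = C(5,0) × 0.60108^5 × 0.39892^0 = 1 × 0.07846236 × 1.0000 = 0.078462
Relative intensity = 0.078462 / 0.345596 × 100 = 22.70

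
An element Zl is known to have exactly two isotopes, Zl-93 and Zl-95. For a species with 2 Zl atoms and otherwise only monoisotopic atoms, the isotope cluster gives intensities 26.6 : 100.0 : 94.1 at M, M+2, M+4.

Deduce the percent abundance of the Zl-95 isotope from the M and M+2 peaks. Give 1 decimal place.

Write p for the Zl-93 fraction. I(M+2)/I(M) = [C(2,1)·p^1·(1−p)] / p^2 = 2·(1−p)/p = 100.0/26.6 = 3.7594
(1−p)/p = 3.7594/2 = 1.8797  ⇒  p = 1/(1 + 1.8797) = 0.3473
Zl-93: 34.7%, Zl-95: 65.3%.

65.3%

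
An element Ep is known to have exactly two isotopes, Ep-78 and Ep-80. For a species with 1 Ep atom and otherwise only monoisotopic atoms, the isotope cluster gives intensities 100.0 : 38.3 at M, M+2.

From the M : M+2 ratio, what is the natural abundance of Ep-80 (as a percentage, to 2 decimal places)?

27.69%

Let p = fractional abundance of Ep-78. I(M+2)/I(M) = [C(1,1)·p^0·(1−p)] / p^1 = 1·(1−p)/p = 38.3/100.0 = 0.3830
(1−p)/p = 0.3830/1 = 0.3830  ⇒  p = 1/(1 + 0.3830) = 0.7231
Ep-78: 72.31%, Ep-80: 27.69%.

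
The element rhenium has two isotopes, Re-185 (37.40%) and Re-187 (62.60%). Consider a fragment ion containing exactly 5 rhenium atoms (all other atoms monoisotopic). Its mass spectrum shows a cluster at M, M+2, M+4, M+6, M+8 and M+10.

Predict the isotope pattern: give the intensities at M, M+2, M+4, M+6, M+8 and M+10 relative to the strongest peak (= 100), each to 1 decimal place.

2.1 : 17.8 : 59.7 : 100.0 : 83.7 : 28.0

Each Re atom is independently Re-185 (p = 0.3740) or Re-187 (q = 0.6260); the cluster is the binomial expansion (p + q)^5.
P(M) = 0.3740^5 = 0.007317
P(M+2) = 5 × 0.3740^4 × 0.6260^1 = 0.061239
P(M+4) = 10 × 0.3740^3 × 0.6260^2 = 0.205005
P(M+6) = 10 × 0.3740^2 × 0.6260^3 = 0.343136
P(M+8) = 5 × 0.3740^1 × 0.6260^4 = 0.287170
P(M+10) = 0.6260^5 = 0.096133
The M+6 peak is largest (0.343136); scaling to 100 gives 2.1 : 17.8 : 59.7 : 100.0 : 83.7 : 28.0.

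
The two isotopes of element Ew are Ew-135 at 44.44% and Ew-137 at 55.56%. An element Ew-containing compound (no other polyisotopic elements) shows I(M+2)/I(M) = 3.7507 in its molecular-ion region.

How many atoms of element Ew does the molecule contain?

3

For n independent Ew atoms, I(M+2)/I(M) = n · (abundance Ew-137) / (abundance Ew-135) = n · 0.5556/0.4444.
n = 3.7507 × 0.4444/0.5556 = 3.00 ≈ 3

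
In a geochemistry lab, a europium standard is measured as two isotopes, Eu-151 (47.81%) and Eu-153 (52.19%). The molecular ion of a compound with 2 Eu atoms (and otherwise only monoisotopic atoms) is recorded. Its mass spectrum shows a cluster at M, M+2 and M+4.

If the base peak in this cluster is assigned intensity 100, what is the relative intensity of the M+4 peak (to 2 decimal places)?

54.58

Term probabilities: M 0.2286, M+2 0.4990, M+4 0.2724. Base peak = M+2.
P(M+2) = C(2,1) × 0.4781^1 × 0.5219^1 = 2 × 0.4781 × 0.5219 = 0.499041 (base)
P(M+4) = C(2,2) × 0.4781^0 × 0.5219^2 = 1 × 1.0000 × 0.27237961 = 0.272380
Relative intensity = 0.272380 / 0.499041 × 100 = 54.58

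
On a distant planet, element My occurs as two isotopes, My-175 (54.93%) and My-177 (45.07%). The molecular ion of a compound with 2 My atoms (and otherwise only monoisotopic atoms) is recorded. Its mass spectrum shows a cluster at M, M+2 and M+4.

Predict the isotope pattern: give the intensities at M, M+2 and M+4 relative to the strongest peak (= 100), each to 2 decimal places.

60.94 : 100.00 : 41.02

Each My atom is independently My-175 (p = 0.5493) or My-177 (q = 0.4507); the cluster is the binomial expansion (p + q)^2.
P(M) = 0.5493^2 = 0.301730
P(M+2) = 2 × 0.5493^1 × 0.4507^1 = 0.495139
P(M+4) = 0.4507^2 = 0.203130
The M+2 peak is largest (0.495139); scaling to 100 gives 60.94 : 100.00 : 41.02.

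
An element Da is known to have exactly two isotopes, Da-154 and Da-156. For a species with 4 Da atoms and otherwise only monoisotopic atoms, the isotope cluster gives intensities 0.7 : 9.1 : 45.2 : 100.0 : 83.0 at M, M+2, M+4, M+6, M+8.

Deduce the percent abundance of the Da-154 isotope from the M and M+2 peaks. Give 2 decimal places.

23.53%

If p is the fraction of Da that is Da-154, then I(M+2)/I(M) = [C(4,1)·p^3·(1−p)] / p^4 = 4·(1−p)/p = 9.1/0.7 = 13.0000
(1−p)/p = 13.0000/4 = 3.2500  ⇒  p = 1/(1 + 3.2500) = 0.2353
Da-154: 23.53%, Da-156: 76.47%.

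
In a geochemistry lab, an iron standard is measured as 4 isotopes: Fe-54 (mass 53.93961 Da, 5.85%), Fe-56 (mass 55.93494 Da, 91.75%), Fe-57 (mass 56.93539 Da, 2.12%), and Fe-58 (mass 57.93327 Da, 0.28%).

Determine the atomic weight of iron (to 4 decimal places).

Weight each isotope mass by its fractional abundance: 0.0585 × 53.93961 + 0.9175 × 55.93494 + 0.0212 × 56.93539 + 0.0028 × 57.93327
= 3.155467 + 51.320307 + 1.207030 + 0.162213 = 55.845017 Da

55.8450 Da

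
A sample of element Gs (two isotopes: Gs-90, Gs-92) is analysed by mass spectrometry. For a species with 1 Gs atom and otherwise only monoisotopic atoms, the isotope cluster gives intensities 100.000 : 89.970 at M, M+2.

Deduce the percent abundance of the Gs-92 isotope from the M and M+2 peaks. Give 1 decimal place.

If p is the fraction of Gs that is Gs-90, then I(M+2)/I(M) = [C(1,1)·p^0·(1−p)] / p^1 = 1·(1−p)/p = 89.970/100.000 = 0.8997
(1−p)/p = 0.8997/1 = 0.8997  ⇒  p = 1/(1 + 0.8997) = 0.5264
Gs-90: 52.6%, Gs-92: 47.4%.

47.4%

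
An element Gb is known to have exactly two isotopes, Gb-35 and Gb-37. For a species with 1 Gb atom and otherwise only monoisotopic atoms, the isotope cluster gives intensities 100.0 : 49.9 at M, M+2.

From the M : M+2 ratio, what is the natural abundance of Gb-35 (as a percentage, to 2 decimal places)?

66.71%

Let p = fractional abundance of Gb-35. I(M+2)/I(M) = [C(1,1)·p^0·(1−p)] / p^1 = 1·(1−p)/p = 49.9/100.0 = 0.4990
(1−p)/p = 0.4990/1 = 0.4990  ⇒  p = 1/(1 + 0.4990) = 0.6671
Gb-35: 66.71%, Gb-37: 33.29%.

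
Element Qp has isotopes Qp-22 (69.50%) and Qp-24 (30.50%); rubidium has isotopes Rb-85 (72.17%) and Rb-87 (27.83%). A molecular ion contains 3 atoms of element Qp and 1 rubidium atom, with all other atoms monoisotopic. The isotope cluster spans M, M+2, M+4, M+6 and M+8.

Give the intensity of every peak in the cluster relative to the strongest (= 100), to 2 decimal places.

Element Qp pattern (n=3): 0.33570237 : 0.44196787 : 0.19395713 : 0.02837263
Rubidium pattern (n=1): 0.7217 : 0.2783
Convolve the two distributions (both contribute in 2-u steps):
  M: 0.33570237×0.7217 = 0.242276
  M+2: 0.33570237×0.2783 + 0.44196787×0.7217 = 0.412394
  M+4: 0.44196787×0.2783 + 0.19395713×0.7217 = 0.262979
  M+6: 0.19395713×0.2783 + 0.02837263×0.7217 = 0.074455
  M+8: 0.02837263×0.2783 = 0.007896
Scale to base peak (0.412394) = 100: 58.75 : 100.00 : 63.77 : 18.05 : 1.91

58.75 : 100.00 : 63.77 : 18.05 : 1.91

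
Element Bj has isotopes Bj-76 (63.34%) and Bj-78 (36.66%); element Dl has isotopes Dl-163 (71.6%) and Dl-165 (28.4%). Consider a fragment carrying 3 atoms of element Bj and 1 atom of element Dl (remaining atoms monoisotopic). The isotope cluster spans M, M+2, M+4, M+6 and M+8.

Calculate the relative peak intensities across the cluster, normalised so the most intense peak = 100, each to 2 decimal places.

46.88 : 100.00 : 79.40 : 27.78 : 3.61

Element Bj pattern (n=3): 0.25411727 : 0.44123488 : 0.25537844 : 0.04926941
Element Dl pattern (n=1): 0.7160 : 0.2840
Convolve the two distributions (both contribute in 2-u steps):
  M: 0.25411727×0.7160 = 0.181948
  M+2: 0.25411727×0.2840 + 0.44123488×0.7160 = 0.388093
  M+4: 0.44123488×0.2840 + 0.25537844×0.7160 = 0.308162
  M+6: 0.25537844×0.2840 + 0.04926941×0.7160 = 0.107804
  M+8: 0.04926941×0.2840 = 0.013993
Scale to base peak (0.388093) = 100: 46.88 : 100.00 : 79.40 : 27.78 : 3.61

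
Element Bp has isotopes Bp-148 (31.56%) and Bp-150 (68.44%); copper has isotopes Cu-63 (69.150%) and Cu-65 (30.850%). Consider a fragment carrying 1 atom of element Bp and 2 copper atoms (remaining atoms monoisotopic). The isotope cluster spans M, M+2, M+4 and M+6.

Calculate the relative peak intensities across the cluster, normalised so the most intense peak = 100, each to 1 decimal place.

32.7 : 100.0 : 69.7 : 14.1

Element Bp pattern (n=1): 0.3156 : 0.6844
Copper pattern (n=2): 0.47817225 : 0.4266555 : 0.09517225
Convolve the two distributions (both contribute in 2-u steps):
  M: 0.3156×0.47817225 = 0.150911
  M+2: 0.3156×0.4266555 + 0.6844×0.47817225 = 0.461914
  M+4: 0.3156×0.09517225 + 0.6844×0.4266555 = 0.322039
  M+6: 0.6844×0.09517225 = 0.065136
Scale to base peak (0.461914) = 100: 32.7 : 100.0 : 69.7 : 14.1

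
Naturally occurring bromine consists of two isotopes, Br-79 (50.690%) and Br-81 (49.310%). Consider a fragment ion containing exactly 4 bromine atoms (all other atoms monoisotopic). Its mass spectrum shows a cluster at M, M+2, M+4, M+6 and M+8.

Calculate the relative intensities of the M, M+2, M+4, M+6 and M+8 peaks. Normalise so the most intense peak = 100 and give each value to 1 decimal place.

Expanding (0.50690 + 0.49310)^4:
P(M) = 0.50690^4 = 0.066022
P(M+2) = 4 × 0.50690^3 × 0.49310^1 = 0.256899
P(M+4) = 6 × 0.50690^2 × 0.49310^2 = 0.374857
P(M+6) = 4 × 0.50690^1 × 0.49310^3 = 0.243101
P(M+8) = 0.49310^4 = 0.059121
The M+4 peak is largest (0.374857); scaling to 100 gives 17.6 : 68.5 : 100.0 : 64.9 : 15.8.

17.6 : 68.5 : 100.0 : 64.9 : 15.8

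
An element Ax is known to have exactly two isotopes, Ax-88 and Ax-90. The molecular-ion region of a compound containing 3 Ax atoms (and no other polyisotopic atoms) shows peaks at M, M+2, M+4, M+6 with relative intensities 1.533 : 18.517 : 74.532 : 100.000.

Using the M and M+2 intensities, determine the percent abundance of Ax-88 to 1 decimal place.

If p is the fraction of Ax that is Ax-88, then I(M+2)/I(M) = [C(3,1)·p^2·(1−p)] / p^3 = 3·(1−p)/p = 18.517/1.533 = 12.0789
(1−p)/p = 12.0789/3 = 4.0263  ⇒  p = 1/(1 + 4.0263) = 0.1990
Ax-88: 19.9%, Ax-90: 80.1%.

19.9%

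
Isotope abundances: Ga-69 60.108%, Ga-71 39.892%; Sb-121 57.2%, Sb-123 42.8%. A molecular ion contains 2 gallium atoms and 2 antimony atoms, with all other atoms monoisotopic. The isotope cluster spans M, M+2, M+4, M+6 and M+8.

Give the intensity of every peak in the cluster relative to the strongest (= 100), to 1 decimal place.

Gallium pattern (n=2): 0.36129717 : 0.47956567 : 0.15913717
Antimony pattern (n=2): 0.327184 : 0.489632 : 0.183184
Convolve the two distributions (both contribute in 2-u steps):
  M: 0.36129717×0.327184 = 0.118211
  M+2: 0.36129717×0.489632 + 0.47956567×0.327184 = 0.333809
  M+4: 0.36129717×0.183184 + 0.47956567×0.489632 + 0.15913717×0.327184 = 0.353062
  M+6: 0.47956567×0.183184 + 0.15913717×0.489632 = 0.165767
  M+8: 0.15913717×0.183184 = 0.029151
Scale to base peak (0.353062) = 100: 33.5 : 94.5 : 100.0 : 47.0 : 8.3

33.5 : 94.5 : 100.0 : 47.0 : 8.3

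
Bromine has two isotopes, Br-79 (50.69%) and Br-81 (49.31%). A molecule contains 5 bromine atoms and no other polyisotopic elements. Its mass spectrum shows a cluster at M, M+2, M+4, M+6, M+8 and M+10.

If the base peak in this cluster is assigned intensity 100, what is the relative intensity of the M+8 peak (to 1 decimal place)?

Binomial terms of (0.5069 + 0.4931)^5: M 0.0335, M+2 0.1628, M+4 0.3167, M+6 0.3081, M+8 0.1498, M+10 0.0292 → M+4 is the base peak.
P(M+4) = C(5,2) × 0.5069^3 × 0.4931^2 = 10 × 0.13024674 × 0.24314761 = 0.316692 (base)
P(M+8) = C(5,4) × 0.5069^1 × 0.4931^4 = 5 × 0.5069 × 0.05912076 = 0.149842
Relative intensity = 0.149842 / 0.316692 × 100 = 47.3

47.3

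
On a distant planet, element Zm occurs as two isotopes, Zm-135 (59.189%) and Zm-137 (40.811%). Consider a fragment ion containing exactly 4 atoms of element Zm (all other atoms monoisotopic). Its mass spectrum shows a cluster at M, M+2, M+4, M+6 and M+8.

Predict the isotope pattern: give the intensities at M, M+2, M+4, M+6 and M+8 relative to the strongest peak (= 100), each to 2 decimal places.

35.06 : 96.69 : 100.00 : 45.97 : 7.92

Expanding (0.59189 + 0.40811)^4:
P(M) = 0.59189^4 = 0.122734
P(M+2) = 4 × 0.59189^3 × 0.40811^1 = 0.338501
P(M+4) = 6 × 0.59189^2 × 0.40811^2 = 0.350096
P(M+6) = 4 × 0.59189^1 × 0.40811^3 = 0.160928
P(M+8) = 0.40811^4 = 0.027740
The M+4 peak is largest (0.350096); scaling to 100 gives 35.06 : 96.69 : 100.00 : 45.97 : 7.92.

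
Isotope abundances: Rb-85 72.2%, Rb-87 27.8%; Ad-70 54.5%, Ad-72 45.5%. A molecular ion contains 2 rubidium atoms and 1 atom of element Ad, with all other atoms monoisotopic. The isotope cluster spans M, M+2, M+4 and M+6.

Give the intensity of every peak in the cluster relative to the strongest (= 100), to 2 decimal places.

Rubidium pattern (n=2): 0.521284 : 0.401432 : 0.077284
Element Ad pattern (n=1): 0.5450 : 0.4550
Convolve the two distributions (both contribute in 2-u steps):
  M: 0.521284×0.5450 = 0.284100
  M+2: 0.521284×0.4550 + 0.401432×0.5450 = 0.455965
  M+4: 0.401432×0.4550 + 0.077284×0.5450 = 0.224771
  M+6: 0.077284×0.4550 = 0.035164
Scale to base peak (0.455965) = 100: 62.31 : 100.00 : 49.30 : 7.71

62.31 : 100.00 : 49.30 : 7.71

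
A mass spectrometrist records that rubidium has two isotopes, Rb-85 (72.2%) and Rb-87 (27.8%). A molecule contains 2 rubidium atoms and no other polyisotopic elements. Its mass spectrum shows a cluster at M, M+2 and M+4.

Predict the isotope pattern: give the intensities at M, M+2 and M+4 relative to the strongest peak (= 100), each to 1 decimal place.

Expanding (0.722 + 0.278)^2:
P(M) = 0.722^2 = 0.521284
P(M+2) = 2 × 0.722^1 × 0.278^1 = 0.401432
P(M+4) = 0.278^2 = 0.077284
The M peak is largest (0.521284); scaling to 100 gives 100.0 : 77.0 : 14.8.

100.0 : 77.0 : 14.8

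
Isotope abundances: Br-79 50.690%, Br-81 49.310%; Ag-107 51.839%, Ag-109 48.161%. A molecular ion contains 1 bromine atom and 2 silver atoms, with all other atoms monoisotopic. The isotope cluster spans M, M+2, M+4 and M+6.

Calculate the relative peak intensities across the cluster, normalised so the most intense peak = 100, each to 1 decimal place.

35.3 : 100.0 : 94.3 : 29.7

Bromine pattern (n=1): 0.5069 : 0.4931
Silver pattern (n=2): 0.26872819 : 0.49932362 : 0.23194819
Convolve the two distributions (both contribute in 2-u steps):
  M: 0.5069×0.26872819 = 0.136218
  M+2: 0.5069×0.49932362 + 0.4931×0.26872819 = 0.385617
  M+4: 0.5069×0.23194819 + 0.4931×0.49932362 = 0.363791
  M+6: 0.4931×0.23194819 = 0.114374
Scale to base peak (0.385617) = 100: 35.3 : 100.0 : 94.3 : 29.7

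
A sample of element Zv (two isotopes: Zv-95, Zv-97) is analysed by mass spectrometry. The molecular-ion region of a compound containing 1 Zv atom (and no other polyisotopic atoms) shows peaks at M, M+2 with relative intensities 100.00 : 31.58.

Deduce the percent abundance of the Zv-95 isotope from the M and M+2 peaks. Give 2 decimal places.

Let p = fractional abundance of Zv-95. I(M+2)/I(M) = [C(1,1)·p^0·(1−p)] / p^1 = 1·(1−p)/p = 31.58/100.00 = 0.3158
(1−p)/p = 0.3158/1 = 0.3158  ⇒  p = 1/(1 + 0.3158) = 0.7600
Zv-95: 76.00%, Zv-97: 24.00%.

76.00%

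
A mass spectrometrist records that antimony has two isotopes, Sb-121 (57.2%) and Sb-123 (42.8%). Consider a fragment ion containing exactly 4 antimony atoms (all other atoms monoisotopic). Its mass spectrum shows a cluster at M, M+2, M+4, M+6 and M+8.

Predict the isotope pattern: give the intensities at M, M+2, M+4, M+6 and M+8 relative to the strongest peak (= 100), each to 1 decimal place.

29.8 : 89.1 : 100.0 : 49.9 : 9.3

The 4 Sb atoms are independent, so intensities follow the terms of (0.572 + 0.428)^4.
P(M) = 0.572^4 = 0.107049
P(M+2) = 4 × 0.572^3 × 0.428^1 = 0.320400
P(M+4) = 6 × 0.572^2 × 0.428^2 = 0.359609
P(M+6) = 4 × 0.572^1 × 0.428^3 = 0.179385
P(M+8) = 0.428^4 = 0.033556
The M+4 peak is largest (0.359609); scaling to 100 gives 29.8 : 89.1 : 100.0 : 49.9 : 9.3.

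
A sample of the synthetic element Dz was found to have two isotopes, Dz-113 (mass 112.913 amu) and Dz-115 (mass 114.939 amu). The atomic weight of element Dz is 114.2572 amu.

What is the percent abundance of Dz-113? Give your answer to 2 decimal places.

33.65%

With x = fraction of Dz-113 (so Dz-115 is 1 − x):
112.913·x + 114.939·(1 − x) = 114.2572
(112.913 − 114.939)·x = 114.2572 − 114.939
x = -0.6818 / -2.026 = 0.33653 → 33.65% Dz-113, 66.35% Dz-115.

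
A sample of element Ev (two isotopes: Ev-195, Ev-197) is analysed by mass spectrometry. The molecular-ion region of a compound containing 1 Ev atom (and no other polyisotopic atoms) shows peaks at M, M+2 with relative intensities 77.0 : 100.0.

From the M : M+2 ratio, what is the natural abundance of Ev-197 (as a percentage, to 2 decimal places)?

If p is the fraction of Ev that is Ev-195, then I(M+2)/I(M) = [C(1,1)·p^0·(1−p)] / p^1 = 1·(1−p)/p = 100.0/77.0 = 1.2987
(1−p)/p = 1.2987/1 = 1.2987  ⇒  p = 1/(1 + 1.2987) = 0.4350
Ev-195: 43.50%, Ev-197: 56.50%.

56.50%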